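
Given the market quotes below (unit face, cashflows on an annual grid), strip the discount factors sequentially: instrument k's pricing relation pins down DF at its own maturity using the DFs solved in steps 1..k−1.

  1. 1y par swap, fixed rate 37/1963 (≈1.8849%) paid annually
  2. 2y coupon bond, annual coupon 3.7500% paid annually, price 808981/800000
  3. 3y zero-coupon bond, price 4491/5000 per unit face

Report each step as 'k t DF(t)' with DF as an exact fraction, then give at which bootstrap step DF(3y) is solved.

1 1 1963/2000
2 2 587/625
3 3 4491/5000
DF(3y) is solved at step 3

step 1 [1y] swap r/1=37/1963: DF=(1 − 37/1963·(0))/(1+37/1963) = 1963/2000 ≈ 0.981500
step 2 [2y] bond c/1=3/80: DF=(808981/800000 − 3/80·(0.981500))/(1+3/80) = 587/625 ≈ 0.939200
step 3 [3y] zero: DF = P = 4491/5000 ≈ 0.898200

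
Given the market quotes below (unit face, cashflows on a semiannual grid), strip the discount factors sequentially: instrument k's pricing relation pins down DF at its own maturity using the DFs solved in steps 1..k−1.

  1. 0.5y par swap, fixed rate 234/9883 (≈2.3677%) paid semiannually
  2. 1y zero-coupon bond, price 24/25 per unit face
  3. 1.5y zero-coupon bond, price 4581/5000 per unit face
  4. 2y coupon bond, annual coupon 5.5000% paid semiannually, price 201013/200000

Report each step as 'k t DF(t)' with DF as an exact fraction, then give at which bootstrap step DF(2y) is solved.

1 1/2 9883/10000
2 1 24/25
3 3/2 4581/5000
4 2 1803/2000
DF(2y) is solved at step 4

step 1 [0.5y] swap r/2=117/9883: DF=(1 − 117/9883·(0))/(1+117/9883) = 9883/10000 ≈ 0.988300
step 2 [1y] zero: DF = P = 24/25 ≈ 0.960000
step 3 [1.5y] zero: DF = P = 4581/5000 ≈ 0.916200
step 4 [2y] bond c/2=11/400: DF=(201013/200000 − 11/400·(0.988300+0.960000+0.916200))/(1+11/400) = 1803/2000 ≈ 0.901500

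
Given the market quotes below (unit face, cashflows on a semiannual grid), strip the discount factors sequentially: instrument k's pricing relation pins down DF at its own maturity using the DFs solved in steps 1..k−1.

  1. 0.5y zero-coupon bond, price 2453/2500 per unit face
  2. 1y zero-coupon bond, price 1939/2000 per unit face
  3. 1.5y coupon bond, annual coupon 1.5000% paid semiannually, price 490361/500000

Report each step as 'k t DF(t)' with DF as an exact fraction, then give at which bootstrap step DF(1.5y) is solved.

step 1 [0.5y] zero: DF = P = 2453/2500 ≈ 0.981200
step 2 [1y] zero: DF = P = 1939/2000 ≈ 0.969500
step 3 [1.5y] bond c/2=3/400: DF=(490361/500000 − 3/400·(0.981200+0.969500))/(1+3/400) = 9589/10000 ≈ 0.958900

1 1/2 2453/2500
2 1 1939/2000
3 3/2 9589/10000
DF(1.5y) is solved at step 3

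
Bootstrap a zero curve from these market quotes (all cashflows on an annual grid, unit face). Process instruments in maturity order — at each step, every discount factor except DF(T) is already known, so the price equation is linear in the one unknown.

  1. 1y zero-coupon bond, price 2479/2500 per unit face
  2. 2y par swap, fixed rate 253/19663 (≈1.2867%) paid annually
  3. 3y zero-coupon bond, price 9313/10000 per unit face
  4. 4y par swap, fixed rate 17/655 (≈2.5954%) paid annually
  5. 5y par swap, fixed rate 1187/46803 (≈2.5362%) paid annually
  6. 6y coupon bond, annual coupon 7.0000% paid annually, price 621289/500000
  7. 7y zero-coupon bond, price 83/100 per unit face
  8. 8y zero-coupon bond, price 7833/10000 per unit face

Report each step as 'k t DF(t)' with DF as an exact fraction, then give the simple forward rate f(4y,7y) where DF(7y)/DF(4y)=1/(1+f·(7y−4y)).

step 1 [1y] zero: DF = P = 2479/2500 ≈ 0.991600
step 2 [2y] swap r/1=253/19663: DF=(1 − 253/19663·(0.991600))/(1+253/19663) = 9747/10000 ≈ 0.974700
step 3 [3y] zero: DF = P = 9313/10000 ≈ 0.931300
step 4 [4y] swap r/1=17/655: DF=(1 − 17/655·(0.991600+0.974700+0.931300))/(1+17/655) = 4507/5000 ≈ 0.901400
step 5 [5y] swap r/1=1187/46803: DF=(1 − 1187/46803·(0.991600+0.974700+0.931300+0.901400))/(1+1187/46803) = 8813/10000 ≈ 0.881300
step 6 [6y] bond c/1=7/100: DF=(621289/500000 − 7/100·(0.991600+0.974700+0.931300+0.901400+0.881300))/(1+7/100) = 8551/10000 ≈ 0.855100
step 7 [7y] zero: DF = P = 83/100 ≈ 0.830000
step 8 [8y] zero: DF = P = 7833/10000 ≈ 0.783300

1 1 2479/2500
2 2 9747/10000
3 3 9313/10000
4 4 4507/5000
5 5 8813/10000
6 6 8551/10000
7 7 83/100
8 8 7833/10000
f(4y,7y) = ((4507/5000)/(83/100) − 1)/(3) = 119/4150 ≈ 2.8675%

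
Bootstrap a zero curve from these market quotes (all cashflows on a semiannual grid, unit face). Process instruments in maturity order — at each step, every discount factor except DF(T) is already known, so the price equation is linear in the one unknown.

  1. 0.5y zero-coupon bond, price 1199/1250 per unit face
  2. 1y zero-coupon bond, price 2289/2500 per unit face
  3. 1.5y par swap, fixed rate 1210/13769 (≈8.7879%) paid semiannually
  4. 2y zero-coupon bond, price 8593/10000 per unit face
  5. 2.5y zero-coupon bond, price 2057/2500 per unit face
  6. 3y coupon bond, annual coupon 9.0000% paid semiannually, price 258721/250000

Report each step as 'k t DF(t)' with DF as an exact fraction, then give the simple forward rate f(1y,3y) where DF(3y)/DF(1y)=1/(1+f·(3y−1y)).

step 1 [0.5y] zero: DF = P = 1199/1250 ≈ 0.959200
step 2 [1y] zero: DF = P = 2289/2500 ≈ 0.915600
step 3 [1.5y] swap r/2=605/13769: DF=(1 − 605/13769·(0.959200+0.915600))/(1+605/13769) = 879/1000 ≈ 0.879000
step 4 [2y] zero: DF = P = 8593/10000 ≈ 0.859300
step 5 [2.5y] zero: DF = P = 2057/2500 ≈ 0.822800
step 6 [3y] bond c/2=9/200: DF=(258721/250000 − 9/200·(0.959200+0.915600+0.879000+0.859300+0.822800))/(1+9/200) = 7993/10000 ≈ 0.799300

1 1/2 1199/1250
2 1 2289/2500
3 3/2 879/1000
4 2 8593/10000
5 5/2 2057/2500
6 3 7993/10000
f(1y,3y) = ((2289/2500)/(7993/10000) − 1)/(2) = 1163/15986 ≈ 7.2751%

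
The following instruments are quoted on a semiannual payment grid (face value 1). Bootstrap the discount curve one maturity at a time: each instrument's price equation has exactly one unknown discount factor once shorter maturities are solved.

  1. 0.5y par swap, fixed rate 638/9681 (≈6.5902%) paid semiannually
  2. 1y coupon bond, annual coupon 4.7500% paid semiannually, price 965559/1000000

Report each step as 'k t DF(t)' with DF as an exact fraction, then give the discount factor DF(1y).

1 1/2 9681/10000
2 1 9207/10000
DF(1y) = 9207/10000 ≈ 0.920700

step 1 [0.5y] swap r/2=319/9681: DF=(1 − 319/9681·(0))/(1+319/9681) = 9681/10000 ≈ 0.968100
step 2 [1y] bond c/2=19/800: DF=(965559/1000000 − 19/800·(0.968100))/(1+19/800) = 9207/10000 ≈ 0.920700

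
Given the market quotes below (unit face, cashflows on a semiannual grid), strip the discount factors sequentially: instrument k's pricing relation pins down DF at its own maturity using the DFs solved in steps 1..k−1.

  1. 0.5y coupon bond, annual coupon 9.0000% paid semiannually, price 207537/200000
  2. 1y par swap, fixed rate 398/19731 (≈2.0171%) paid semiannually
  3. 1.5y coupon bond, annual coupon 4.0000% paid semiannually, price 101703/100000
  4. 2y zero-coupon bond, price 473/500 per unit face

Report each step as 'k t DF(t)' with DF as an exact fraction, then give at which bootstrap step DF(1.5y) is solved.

step 1 [0.5y] bond c/2=9/200: DF=(207537/200000 − 9/200·(0))/(1+9/200) = 993/1000 ≈ 0.993000
step 2 [1y] swap r/2=199/19731: DF=(1 − 199/19731·(0.993000))/(1+199/19731) = 9801/10000 ≈ 0.980100
step 3 [1.5y] bond c/2=1/50: DF=(101703/100000 − 1/50·(0.993000+0.980100))/(1+1/50) = 599/625 ≈ 0.958400
step 4 [2y] zero: DF = P = 473/500 ≈ 0.946000

1 1/2 993/1000
2 1 9801/10000
3 3/2 599/625
4 2 473/500
DF(1.5y) is solved at step 3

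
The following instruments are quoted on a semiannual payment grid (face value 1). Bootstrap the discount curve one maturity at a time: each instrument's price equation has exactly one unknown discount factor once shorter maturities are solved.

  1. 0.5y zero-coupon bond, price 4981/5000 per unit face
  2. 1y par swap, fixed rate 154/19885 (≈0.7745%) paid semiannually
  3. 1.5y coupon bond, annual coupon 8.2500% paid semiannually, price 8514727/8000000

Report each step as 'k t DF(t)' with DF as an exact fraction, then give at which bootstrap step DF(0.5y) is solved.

step 1 [0.5y] zero: DF = P = 4981/5000 ≈ 0.996200
step 2 [1y] swap r/2=77/19885: DF=(1 − 77/19885·(0.996200))/(1+77/19885) = 9923/10000 ≈ 0.992300
step 3 [1.5y] bond c/2=33/800: DF=(8514727/8000000 − 33/800·(0.996200+0.992300))/(1+33/800) = 4717/5000 ≈ 0.943400

1 1/2 4981/5000
2 1 9923/10000
3 3/2 4717/5000
DF(0.5y) is solved at step 1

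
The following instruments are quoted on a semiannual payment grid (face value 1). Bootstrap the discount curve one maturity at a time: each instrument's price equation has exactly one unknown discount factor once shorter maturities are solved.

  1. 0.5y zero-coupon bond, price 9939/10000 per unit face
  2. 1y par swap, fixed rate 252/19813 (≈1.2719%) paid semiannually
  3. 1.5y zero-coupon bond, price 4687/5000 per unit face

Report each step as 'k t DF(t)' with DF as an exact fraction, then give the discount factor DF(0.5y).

1 1/2 9939/10000
2 1 4937/5000
3 3/2 4687/5000
DF(0.5y) = 9939/10000 ≈ 0.993900

step 1 [0.5y] zero: DF = P = 9939/10000 ≈ 0.993900
step 2 [1y] swap r/2=126/19813: DF=(1 − 126/19813·(0.993900))/(1+126/19813) = 4937/5000 ≈ 0.987400
step 3 [1.5y] zero: DF = P = 4687/5000 ≈ 0.937400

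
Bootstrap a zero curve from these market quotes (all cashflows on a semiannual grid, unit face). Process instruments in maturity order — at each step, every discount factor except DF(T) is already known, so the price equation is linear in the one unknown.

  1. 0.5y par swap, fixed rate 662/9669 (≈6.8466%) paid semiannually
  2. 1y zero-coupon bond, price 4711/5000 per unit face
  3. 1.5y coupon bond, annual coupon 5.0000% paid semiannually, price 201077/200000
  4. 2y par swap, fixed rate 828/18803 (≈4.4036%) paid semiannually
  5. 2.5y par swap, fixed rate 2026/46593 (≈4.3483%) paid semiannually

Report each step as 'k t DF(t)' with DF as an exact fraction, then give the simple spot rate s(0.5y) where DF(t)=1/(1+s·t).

step 1 [0.5y] swap r/2=331/9669: DF=(1 − 331/9669·(0))/(1+331/9669) = 9669/10000 ≈ 0.966900
step 2 [1y] zero: DF = P = 4711/5000 ≈ 0.942200
step 3 [1.5y] bond c/2=1/40: DF=(201077/200000 − 1/40·(0.966900+0.942200))/(1+1/40) = 9343/10000 ≈ 0.934300
step 4 [2y] swap r/2=414/18803: DF=(1 − 414/18803·(0.966900+0.942200+0.934300))/(1+414/18803) = 2293/2500 ≈ 0.917200
step 5 [2.5y] swap r/2=1013/46593: DF=(1 − 1013/46593·(0.966900+0.942200+0.934300+0.917200))/(1+1013/46593) = 8987/10000 ≈ 0.898700

1 1/2 9669/10000
2 1 4711/5000
3 3/2 9343/10000
4 2 2293/2500
5 5/2 8987/10000
s(0.5y) = (1/(9669/10000) − 1)/(1/2) = 662/9669 ≈ 6.8466%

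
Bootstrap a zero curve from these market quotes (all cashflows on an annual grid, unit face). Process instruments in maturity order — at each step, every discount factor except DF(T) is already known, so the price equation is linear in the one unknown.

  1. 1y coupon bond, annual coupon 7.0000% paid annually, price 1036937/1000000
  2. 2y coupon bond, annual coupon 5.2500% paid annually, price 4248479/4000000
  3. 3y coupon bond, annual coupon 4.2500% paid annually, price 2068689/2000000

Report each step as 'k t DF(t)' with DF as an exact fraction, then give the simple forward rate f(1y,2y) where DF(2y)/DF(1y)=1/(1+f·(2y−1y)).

step 1 [1y] bond c/1=7/100: DF=(1036937/1000000 − 7/100·(0))/(1+7/100) = 9691/10000 ≈ 0.969100
step 2 [2y] bond c/1=21/400: DF=(4248479/4000000 − 21/400·(0.969100))/(1+21/400) = 1201/1250 ≈ 0.960800
step 3 [3y] bond c/1=17/400: DF=(2068689/2000000 − 17/400·(0.969100+0.960800))/(1+17/400) = 1827/2000 ≈ 0.913500

1 1 9691/10000
2 2 1201/1250
3 3 1827/2000
f(1y,2y) = ((9691/10000)/(1201/1250) − 1)/(1) = 83/9608 ≈ 0.8639%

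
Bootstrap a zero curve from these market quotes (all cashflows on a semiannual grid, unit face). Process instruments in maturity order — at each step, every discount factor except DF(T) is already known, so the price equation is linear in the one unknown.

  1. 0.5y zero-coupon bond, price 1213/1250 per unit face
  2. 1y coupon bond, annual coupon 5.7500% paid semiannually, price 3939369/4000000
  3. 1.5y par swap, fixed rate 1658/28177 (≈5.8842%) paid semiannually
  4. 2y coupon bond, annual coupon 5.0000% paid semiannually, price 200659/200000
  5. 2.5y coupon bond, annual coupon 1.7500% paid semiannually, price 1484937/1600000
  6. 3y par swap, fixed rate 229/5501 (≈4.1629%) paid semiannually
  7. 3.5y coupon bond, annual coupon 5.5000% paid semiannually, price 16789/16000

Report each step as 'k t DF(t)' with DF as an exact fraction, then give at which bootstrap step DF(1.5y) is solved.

step 1 [0.5y] zero: DF = P = 1213/1250 ≈ 0.970400
step 2 [1y] bond c/2=23/800: DF=(3939369/4000000 − 23/800·(0.970400))/(1+23/800) = 4651/5000 ≈ 0.930200
step 3 [1.5y] swap r/2=829/28177: DF=(1 − 829/28177·(0.970400+0.930200))/(1+829/28177) = 9171/10000 ≈ 0.917100
step 4 [2y] bond c/2=1/40: DF=(200659/200000 − 1/40·(0.970400+0.930200+0.917100))/(1+1/40) = 9101/10000 ≈ 0.910100
step 5 [2.5y] bond c/2=7/800: DF=(1484937/1600000 − 7/800·(0.970400+0.930200+0.917100+0.910100))/(1+7/800) = 8877/10000 ≈ 0.887700
step 6 [3y] swap r/2=229/11002: DF=(1 − 229/11002·(0.970400+0.930200+0.917100+0.910100+0.887700))/(1+229/11002) = 1771/2000 ≈ 0.885500
step 7 [3.5y] bond c/2=11/400: DF=(16789/16000 − 11/400·(0.970400+0.930200+0.917100+0.910100+0.887700+0.885500))/(1+11/400) = 437/500 ≈ 0.874000

1 1/2 1213/1250
2 1 4651/5000
3 3/2 9171/10000
4 2 9101/10000
5 5/2 8877/10000
6 3 1771/2000
7 7/2 437/500
DF(1.5y) is solved at step 3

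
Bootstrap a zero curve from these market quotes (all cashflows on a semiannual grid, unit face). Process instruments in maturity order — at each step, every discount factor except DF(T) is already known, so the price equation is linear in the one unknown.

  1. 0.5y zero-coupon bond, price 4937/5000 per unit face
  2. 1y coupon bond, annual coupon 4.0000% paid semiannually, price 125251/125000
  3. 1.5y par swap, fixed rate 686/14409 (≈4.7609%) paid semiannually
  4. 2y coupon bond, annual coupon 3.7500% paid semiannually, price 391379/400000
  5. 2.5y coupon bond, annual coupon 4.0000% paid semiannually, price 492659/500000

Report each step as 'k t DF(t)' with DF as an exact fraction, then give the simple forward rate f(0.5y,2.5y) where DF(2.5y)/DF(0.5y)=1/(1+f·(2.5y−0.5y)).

step 1 [0.5y] zero: DF = P = 4937/5000 ≈ 0.987400
step 2 [1y] bond c/2=1/50: DF=(125251/125000 − 1/50·(0.987400))/(1+1/50) = 963/1000 ≈ 0.963000
step 3 [1.5y] swap r/2=343/14409: DF=(1 − 343/14409·(0.987400+0.963000))/(1+343/14409) = 4657/5000 ≈ 0.931400
step 4 [2y] bond c/2=3/160: DF=(391379/400000 − 3/160·(0.987400+0.963000+0.931400))/(1+3/160) = 4537/5000 ≈ 0.907400
step 5 [2.5y] bond c/2=1/50: DF=(492659/500000 − 1/50·(0.987400+0.963000+0.931400+0.907400))/(1+1/50) = 8917/10000 ≈ 0.891700

1 1/2 4937/5000
2 1 963/1000
3 3/2 4657/5000
4 2 4537/5000
5 5/2 8917/10000
f(0.5y,2.5y) = ((4937/5000)/(8917/10000) − 1)/(2) = 957/17834 ≈ 5.3662%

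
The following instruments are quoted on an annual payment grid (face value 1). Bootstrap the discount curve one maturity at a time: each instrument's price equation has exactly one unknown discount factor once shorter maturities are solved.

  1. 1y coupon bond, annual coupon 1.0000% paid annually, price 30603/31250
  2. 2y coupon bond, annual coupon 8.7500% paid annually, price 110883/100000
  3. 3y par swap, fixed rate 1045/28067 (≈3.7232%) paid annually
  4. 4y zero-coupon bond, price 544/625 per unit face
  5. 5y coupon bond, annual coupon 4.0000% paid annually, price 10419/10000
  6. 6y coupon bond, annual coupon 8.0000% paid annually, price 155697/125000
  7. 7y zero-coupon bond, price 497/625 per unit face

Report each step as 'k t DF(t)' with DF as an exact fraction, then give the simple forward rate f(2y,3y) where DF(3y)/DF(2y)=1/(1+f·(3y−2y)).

1 1 606/625
2 2 1177/1250
3 3 1791/2000
4 4 544/625
5 5 2151/2500
6 6 2043/2500
7 7 497/625
f(2y,3y) = ((1177/1250)/(1791/2000) − 1)/(1) = 461/8955 ≈ 5.1480%

step 1 [1y] bond c/1=1/100: DF=(30603/31250 − 1/100·(0))/(1+1/100) = 606/625 ≈ 0.969600
step 2 [2y] bond c/1=7/80: DF=(110883/100000 − 7/80·(0.969600))/(1+7/80) = 1177/1250 ≈ 0.941600
step 3 [3y] swap r/1=1045/28067: DF=(1 − 1045/28067·(0.969600+0.941600))/(1+1045/28067) = 1791/2000 ≈ 0.895500
step 4 [4y] zero: DF = P = 544/625 ≈ 0.870400
step 5 [5y] bond c/1=1/25: DF=(10419/10000 − 1/25·(0.969600+0.941600+0.895500+0.870400))/(1+1/25) = 2151/2500 ≈ 0.860400
step 6 [6y] bond c/1=2/25: DF=(155697/125000 − 2/25·(0.969600+0.941600+0.895500+0.870400+0.860400))/(1+2/25) = 2043/2500 ≈ 0.817200
step 7 [7y] zero: DF = P = 497/625 ≈ 0.795200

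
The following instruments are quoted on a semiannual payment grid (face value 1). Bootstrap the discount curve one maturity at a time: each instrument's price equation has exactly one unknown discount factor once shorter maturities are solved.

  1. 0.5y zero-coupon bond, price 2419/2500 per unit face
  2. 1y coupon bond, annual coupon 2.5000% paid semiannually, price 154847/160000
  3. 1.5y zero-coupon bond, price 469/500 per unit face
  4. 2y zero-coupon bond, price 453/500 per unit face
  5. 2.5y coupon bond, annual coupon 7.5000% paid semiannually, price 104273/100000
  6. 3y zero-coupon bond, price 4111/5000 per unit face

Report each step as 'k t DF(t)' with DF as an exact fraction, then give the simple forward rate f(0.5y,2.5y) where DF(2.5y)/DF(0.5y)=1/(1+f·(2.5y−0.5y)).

1 1/2 2419/2500
2 1 9439/10000
3 3/2 469/500
4 2 453/500
5 5/2 8693/10000
6 3 4111/5000
f(0.5y,2.5y) = ((2419/2500)/(8693/10000) − 1)/(2) = 983/17386 ≈ 5.6540%

step 1 [0.5y] zero: DF = P = 2419/2500 ≈ 0.967600
step 2 [1y] bond c/2=1/80: DF=(154847/160000 − 1/80·(0.967600))/(1+1/80) = 9439/10000 ≈ 0.943900
step 3 [1.5y] zero: DF = P = 469/500 ≈ 0.938000
step 4 [2y] zero: DF = P = 453/500 ≈ 0.906000
step 5 [2.5y] bond c/2=3/80: DF=(104273/100000 − 3/80·(0.967600+0.943900+0.938000+0.906000))/(1+3/80) = 8693/10000 ≈ 0.869300
step 6 [3y] zero: DF = P = 4111/5000 ≈ 0.822200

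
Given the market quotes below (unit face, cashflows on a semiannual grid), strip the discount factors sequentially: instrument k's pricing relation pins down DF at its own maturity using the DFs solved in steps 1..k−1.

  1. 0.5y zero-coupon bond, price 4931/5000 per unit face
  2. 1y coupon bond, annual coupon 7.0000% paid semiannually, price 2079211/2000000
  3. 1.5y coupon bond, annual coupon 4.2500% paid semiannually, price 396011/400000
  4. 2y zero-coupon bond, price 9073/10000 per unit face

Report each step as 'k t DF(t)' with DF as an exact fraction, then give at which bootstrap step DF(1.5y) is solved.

1 1/2 4931/5000
2 1 9711/10000
3 3/2 9287/10000
4 2 9073/10000
DF(1.5y) is solved at step 3

step 1 [0.5y] zero: DF = P = 4931/5000 ≈ 0.986200
step 2 [1y] bond c/2=7/200: DF=(2079211/2000000 − 7/200·(0.986200))/(1+7/200) = 9711/10000 ≈ 0.971100
step 3 [1.5y] bond c/2=17/800: DF=(396011/400000 − 17/800·(0.986200+0.971100))/(1+17/800) = 9287/10000 ≈ 0.928700
step 4 [2y] zero: DF = P = 9073/10000 ≈ 0.907300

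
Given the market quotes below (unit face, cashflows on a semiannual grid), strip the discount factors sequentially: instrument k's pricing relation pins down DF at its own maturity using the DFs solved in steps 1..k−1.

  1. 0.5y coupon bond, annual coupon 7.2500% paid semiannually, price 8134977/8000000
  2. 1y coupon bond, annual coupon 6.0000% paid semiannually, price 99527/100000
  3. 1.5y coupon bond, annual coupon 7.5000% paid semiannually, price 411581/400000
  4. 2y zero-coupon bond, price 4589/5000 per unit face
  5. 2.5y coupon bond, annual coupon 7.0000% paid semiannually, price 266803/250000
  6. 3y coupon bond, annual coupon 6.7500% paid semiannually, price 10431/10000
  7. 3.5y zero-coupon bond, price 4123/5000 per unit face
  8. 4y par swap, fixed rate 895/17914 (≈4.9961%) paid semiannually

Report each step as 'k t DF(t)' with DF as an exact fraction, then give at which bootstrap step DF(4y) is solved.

1 1/2 9813/10000
2 1 9377/10000
3 3/2 1153/1250
4 2 4589/5000
5 5/2 113/125
6 3 1071/1250
7 7/2 4123/5000
8 4 821/1000
DF(4y) is solved at step 8

step 1 [0.5y] bond c/2=29/800: DF=(8134977/8000000 − 29/800·(0))/(1+29/800) = 9813/10000 ≈ 0.981300
step 2 [1y] bond c/2=3/100: DF=(99527/100000 − 3/100·(0.981300))/(1+3/100) = 9377/10000 ≈ 0.937700
step 3 [1.5y] bond c/2=3/80: DF=(411581/400000 − 3/80·(0.981300+0.937700))/(1+3/80) = 1153/1250 ≈ 0.922400
step 4 [2y] zero: DF = P = 4589/5000 ≈ 0.917800
step 5 [2.5y] bond c/2=7/200: DF=(266803/250000 − 7/200·(0.981300+0.937700+0.922400+0.917800))/(1+7/200) = 113/125 ≈ 0.904000
step 6 [3y] bond c/2=27/800: DF=(10431/10000 − 27/800·(0.981300+0.937700+0.922400+0.917800+0.904000))/(1+27/800) = 1071/1250 ≈ 0.856800
step 7 [3.5y] zero: DF = P = 4123/5000 ≈ 0.824600
step 8 [4y] swap r/2=895/35828: DF=(1 − 895/35828·(0.981300+0.937700+0.922400+0.917800+0.904000+0.856800+0.824600))/(1+895/35828) = 821/1000 ≈ 0.821000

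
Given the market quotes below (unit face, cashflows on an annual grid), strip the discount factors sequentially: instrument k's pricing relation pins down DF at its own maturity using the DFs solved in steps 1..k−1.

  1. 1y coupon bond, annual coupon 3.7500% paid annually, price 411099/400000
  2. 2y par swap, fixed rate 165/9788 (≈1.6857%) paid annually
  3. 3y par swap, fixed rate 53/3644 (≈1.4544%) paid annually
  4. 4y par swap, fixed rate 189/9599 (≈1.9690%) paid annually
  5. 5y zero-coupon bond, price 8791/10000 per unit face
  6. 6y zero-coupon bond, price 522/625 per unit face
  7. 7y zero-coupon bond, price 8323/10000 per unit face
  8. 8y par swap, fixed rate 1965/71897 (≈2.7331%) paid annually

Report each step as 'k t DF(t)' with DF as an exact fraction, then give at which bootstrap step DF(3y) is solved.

1 1 4953/5000
2 2 967/1000
3 3 1197/1250
4 4 2311/2500
5 5 8791/10000
6 6 522/625
7 7 8323/10000
8 8 1607/2000
DF(3y) is solved at step 3

step 1 [1y] bond c/1=3/80: DF=(411099/400000 − 3/80·(0))/(1+3/80) = 4953/5000 ≈ 0.990600
step 2 [2y] swap r/1=165/9788: DF=(1 − 165/9788·(0.990600))/(1+165/9788) = 967/1000 ≈ 0.967000
step 3 [3y] swap r/1=53/3644: DF=(1 − 53/3644·(0.990600+0.967000))/(1+53/3644) = 1197/1250 ≈ 0.957600
step 4 [4y] swap r/1=189/9599: DF=(1 − 189/9599·(0.990600+0.967000+0.957600))/(1+189/9599) = 2311/2500 ≈ 0.924400
step 5 [5y] zero: DF = P = 8791/10000 ≈ 0.879100
step 6 [6y] zero: DF = P = 522/625 ≈ 0.835200
step 7 [7y] zero: DF = P = 8323/10000 ≈ 0.832300
step 8 [8y] swap r/1=1965/71897: DF=(1 − 1965/71897·(0.990600+0.967000+0.957600+0.924400+0.879100+0.835200+0.832300))/(1+1965/71897) = 1607/2000 ≈ 0.803500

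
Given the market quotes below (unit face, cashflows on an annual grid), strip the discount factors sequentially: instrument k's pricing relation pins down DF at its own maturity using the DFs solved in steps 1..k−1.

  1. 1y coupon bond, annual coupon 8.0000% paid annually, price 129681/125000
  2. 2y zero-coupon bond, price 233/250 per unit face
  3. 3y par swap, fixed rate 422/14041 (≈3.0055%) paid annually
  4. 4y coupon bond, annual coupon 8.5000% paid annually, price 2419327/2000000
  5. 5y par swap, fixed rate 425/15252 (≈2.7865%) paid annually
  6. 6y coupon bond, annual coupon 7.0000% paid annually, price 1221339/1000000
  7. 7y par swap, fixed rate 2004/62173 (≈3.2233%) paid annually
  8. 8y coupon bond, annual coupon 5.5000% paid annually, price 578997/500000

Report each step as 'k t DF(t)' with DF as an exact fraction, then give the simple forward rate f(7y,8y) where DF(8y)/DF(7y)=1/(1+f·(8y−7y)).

1 1 4803/5000
2 2 233/250
3 3 2289/2500
4 4 8949/10000
5 5 349/400
6 6 8421/10000
7 7 1999/2500
8 8 1547/2000
f(7y,8y) = ((1999/2500)/(1547/2000) − 1)/(1) = 261/7735 ≈ 3.3743%

step 1 [1y] bond c/1=2/25: DF=(129681/125000 − 2/25·(0))/(1+2/25) = 4803/5000 ≈ 0.960600
step 2 [2y] zero: DF = P = 233/250 ≈ 0.932000
step 3 [3y] swap r/1=422/14041: DF=(1 − 422/14041·(0.960600+0.932000))/(1+422/14041) = 2289/2500 ≈ 0.915600
step 4 [4y] bond c/1=17/200: DF=(2419327/2000000 − 17/200·(0.960600+0.932000+0.915600))/(1+17/200) = 8949/10000 ≈ 0.894900
step 5 [5y] swap r/1=425/15252: DF=(1 − 425/15252·(0.960600+0.932000+0.915600+0.894900))/(1+425/15252) = 349/400 ≈ 0.872500
step 6 [6y] bond c/1=7/100: DF=(1221339/1000000 − 7/100·(0.960600+0.932000+0.915600+0.894900+0.872500))/(1+7/100) = 8421/10000 ≈ 0.842100
step 7 [7y] swap r/1=2004/62173: DF=(1 − 2004/62173·(0.960600+0.932000+0.915600+0.894900+0.872500+0.842100))/(1+2004/62173) = 1999/2500 ≈ 0.799600
step 8 [8y] bond c/1=11/200: DF=(578997/500000 − 11/200·(0.960600+0.932000+0.915600+0.894900+0.872500+0.842100+0.799600))/(1+11/200) = 1547/2000 ≈ 0.773500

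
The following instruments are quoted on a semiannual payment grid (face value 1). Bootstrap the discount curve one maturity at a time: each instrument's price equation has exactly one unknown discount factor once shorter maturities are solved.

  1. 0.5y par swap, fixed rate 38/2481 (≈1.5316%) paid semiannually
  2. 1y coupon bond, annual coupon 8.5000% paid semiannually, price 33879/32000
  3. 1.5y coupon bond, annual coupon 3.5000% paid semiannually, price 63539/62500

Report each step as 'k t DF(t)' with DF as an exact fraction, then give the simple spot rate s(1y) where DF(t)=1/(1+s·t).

1 1/2 2481/2500
2 1 9751/10000
3 3/2 9653/10000
s(1y) = (1/(9751/10000) − 1)/(1) = 249/9751 ≈ 2.5536%

step 1 [0.5y] swap r/2=19/2481: DF=(1 − 19/2481·(0))/(1+19/2481) = 2481/2500 ≈ 0.992400
step 2 [1y] bond c/2=17/400: DF=(33879/32000 − 17/400·(0.992400))/(1+17/400) = 9751/10000 ≈ 0.975100
step 3 [1.5y] bond c/2=7/400: DF=(63539/62500 − 7/400·(0.992400+0.975100))/(1+7/400) = 9653/10000 ≈ 0.965300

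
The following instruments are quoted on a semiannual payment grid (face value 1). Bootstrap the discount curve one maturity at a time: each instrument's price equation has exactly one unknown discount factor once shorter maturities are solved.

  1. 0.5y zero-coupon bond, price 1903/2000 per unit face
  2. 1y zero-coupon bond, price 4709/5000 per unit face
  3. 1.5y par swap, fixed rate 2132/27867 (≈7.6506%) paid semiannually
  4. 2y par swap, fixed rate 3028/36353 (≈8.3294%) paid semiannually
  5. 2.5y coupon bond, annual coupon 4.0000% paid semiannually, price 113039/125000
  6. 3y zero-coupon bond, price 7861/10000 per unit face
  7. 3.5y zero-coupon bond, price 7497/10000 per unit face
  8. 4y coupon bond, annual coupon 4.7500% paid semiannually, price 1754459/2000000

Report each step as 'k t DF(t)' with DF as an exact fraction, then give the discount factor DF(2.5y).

1 1/2 1903/2000
2 1 4709/5000
3 3/2 4467/5000
4 2 4243/5000
5 5/2 8153/10000
6 3 7861/10000
7 7/2 7497/10000
8 4 359/500
DF(2.5y) = 8153/10000 ≈ 0.815300

step 1 [0.5y] zero: DF = P = 1903/2000 ≈ 0.951500
step 2 [1y] zero: DF = P = 4709/5000 ≈ 0.941800
step 3 [1.5y] swap r/2=1066/27867: DF=(1 − 1066/27867·(0.951500+0.941800))/(1+1066/27867) = 4467/5000 ≈ 0.893400
step 4 [2y] swap r/2=1514/36353: DF=(1 − 1514/36353·(0.951500+0.941800+0.893400))/(1+1514/36353) = 4243/5000 ≈ 0.848600
step 5 [2.5y] bond c/2=1/50: DF=(113039/125000 − 1/50·(0.951500+0.941800+0.893400+0.848600))/(1+1/50) = 8153/10000 ≈ 0.815300
step 6 [3y] zero: DF = P = 7861/10000 ≈ 0.786100
step 7 [3.5y] zero: DF = P = 7497/10000 ≈ 0.749700
step 8 [4y] bond c/2=19/800: DF=(1754459/2000000 − 19/800·(0.951500+0.941800+0.893400+0.848600+0.815300+0.786100+0.749700))/(1+19/800) = 359/500 ≈ 0.718000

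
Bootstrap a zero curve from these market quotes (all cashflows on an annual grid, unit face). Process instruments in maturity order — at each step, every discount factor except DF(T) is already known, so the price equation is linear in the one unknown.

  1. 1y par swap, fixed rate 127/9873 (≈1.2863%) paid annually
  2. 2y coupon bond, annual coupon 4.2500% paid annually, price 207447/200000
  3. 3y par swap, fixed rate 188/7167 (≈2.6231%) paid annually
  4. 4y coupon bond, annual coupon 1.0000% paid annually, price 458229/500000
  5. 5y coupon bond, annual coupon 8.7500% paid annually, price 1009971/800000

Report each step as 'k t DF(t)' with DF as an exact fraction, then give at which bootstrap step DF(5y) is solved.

1 1 9873/10000
2 2 9547/10000
3 3 578/625
4 4 879/1000
5 5 1719/2000
DF(5y) is solved at step 5

step 1 [1y] swap r/1=127/9873: DF=(1 − 127/9873·(0))/(1+127/9873) = 9873/10000 ≈ 0.987300
step 2 [2y] bond c/1=17/400: DF=(207447/200000 − 17/400·(0.987300))/(1+17/400) = 9547/10000 ≈ 0.954700
step 3 [3y] swap r/1=188/7167: DF=(1 − 188/7167·(0.987300+0.954700))/(1+188/7167) = 578/625 ≈ 0.924800
step 4 [4y] bond c/1=1/100: DF=(458229/500000 − 1/100·(0.987300+0.954700+0.924800))/(1+1/100) = 879/1000 ≈ 0.879000
step 5 [5y] bond c/1=7/80: DF=(1009971/800000 − 7/80·(0.987300+0.954700+0.924800+0.879000))/(1+7/80) = 1719/2000 ≈ 0.859500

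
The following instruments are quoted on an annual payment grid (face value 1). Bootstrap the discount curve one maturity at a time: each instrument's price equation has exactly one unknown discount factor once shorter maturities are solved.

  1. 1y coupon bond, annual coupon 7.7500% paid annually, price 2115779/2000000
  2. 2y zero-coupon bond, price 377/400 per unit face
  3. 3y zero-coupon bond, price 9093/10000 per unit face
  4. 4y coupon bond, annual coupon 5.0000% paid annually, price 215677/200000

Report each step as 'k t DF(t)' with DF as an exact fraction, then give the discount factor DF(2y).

1 1 4909/5000
2 2 377/400
3 3 9093/10000
4 4 8921/10000
DF(2y) = 377/400 ≈ 0.942500

step 1 [1y] bond c/1=31/400: DF=(2115779/2000000 − 31/400·(0))/(1+31/400) = 4909/5000 ≈ 0.981800
step 2 [2y] zero: DF = P = 377/400 ≈ 0.942500
step 3 [3y] zero: DF = P = 9093/10000 ≈ 0.909300
step 4 [4y] bond c/1=1/20: DF=(215677/200000 − 1/20·(0.981800+0.942500+0.909300))/(1+1/20) = 8921/10000 ≈ 0.892100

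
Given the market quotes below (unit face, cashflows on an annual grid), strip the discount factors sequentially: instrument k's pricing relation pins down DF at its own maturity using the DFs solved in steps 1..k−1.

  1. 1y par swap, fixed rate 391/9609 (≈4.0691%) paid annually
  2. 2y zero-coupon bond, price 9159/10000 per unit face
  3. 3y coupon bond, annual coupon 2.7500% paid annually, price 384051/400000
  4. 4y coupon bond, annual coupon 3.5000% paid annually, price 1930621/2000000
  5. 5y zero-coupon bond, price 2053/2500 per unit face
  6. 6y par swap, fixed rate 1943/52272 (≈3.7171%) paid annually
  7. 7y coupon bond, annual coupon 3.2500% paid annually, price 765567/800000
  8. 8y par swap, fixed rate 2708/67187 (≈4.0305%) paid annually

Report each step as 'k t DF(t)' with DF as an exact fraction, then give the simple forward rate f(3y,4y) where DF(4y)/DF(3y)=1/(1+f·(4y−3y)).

step 1 [1y] swap r/1=391/9609: DF=(1 − 391/9609·(0))/(1+391/9609) = 9609/10000 ≈ 0.960900
step 2 [2y] zero: DF = P = 9159/10000 ≈ 0.915900
step 3 [3y] bond c/1=11/400: DF=(384051/400000 − 11/400·(0.960900+0.915900))/(1+11/400) = 4421/5000 ≈ 0.884200
step 4 [4y] bond c/1=7/200: DF=(1930621/2000000 − 7/200·(0.960900+0.915900+0.884200))/(1+7/200) = 8393/10000 ≈ 0.839300
step 5 [5y] zero: DF = P = 2053/2500 ≈ 0.821200
step 6 [6y] swap r/1=1943/52272: DF=(1 − 1943/52272·(0.960900+0.915900+0.884200+0.839300+0.821200))/(1+1943/52272) = 8057/10000 ≈ 0.805700
step 7 [7y] bond c/1=13/400: DF=(765567/800000 − 13/400·(0.960900+0.915900+0.884200+0.839300+0.821200+0.805700))/(1+13/400) = 7623/10000 ≈ 0.762300
step 8 [8y] swap r/1=2708/67187: DF=(1 − 2708/67187·(0.960900+0.915900+0.884200+0.839300+0.821200+0.805700+0.762300))/(1+2708/67187) = 1823/2500 ≈ 0.729200

1 1 9609/10000
2 2 9159/10000
3 3 4421/5000
4 4 8393/10000
5 5 2053/2500
6 6 8057/10000
7 7 7623/10000
8 8 1823/2500
f(3y,4y) = ((4421/5000)/(8393/10000) − 1)/(1) = 449/8393 ≈ 5.3497%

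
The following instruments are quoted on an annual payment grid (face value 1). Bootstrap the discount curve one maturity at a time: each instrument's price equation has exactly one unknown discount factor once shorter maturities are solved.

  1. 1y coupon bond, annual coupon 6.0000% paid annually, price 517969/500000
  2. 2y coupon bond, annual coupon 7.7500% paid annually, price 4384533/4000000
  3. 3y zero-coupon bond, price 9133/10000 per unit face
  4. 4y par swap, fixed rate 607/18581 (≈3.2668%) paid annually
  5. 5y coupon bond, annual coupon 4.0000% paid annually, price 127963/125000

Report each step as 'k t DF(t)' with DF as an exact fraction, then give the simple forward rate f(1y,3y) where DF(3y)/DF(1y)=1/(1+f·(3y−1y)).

step 1 [1y] bond c/1=3/50: DF=(517969/500000 − 3/50·(0))/(1+3/50) = 9773/10000 ≈ 0.977300
step 2 [2y] bond c/1=31/400: DF=(4384533/4000000 − 31/400·(0.977300))/(1+31/400) = 947/1000 ≈ 0.947000
step 3 [3y] zero: DF = P = 9133/10000 ≈ 0.913300
step 4 [4y] swap r/1=607/18581: DF=(1 − 607/18581·(0.977300+0.947000+0.913300))/(1+607/18581) = 4393/5000 ≈ 0.878600
step 5 [5y] bond c/1=1/25: DF=(127963/125000 − 1/25·(0.977300+0.947000+0.913300+0.878600))/(1+1/25) = 4207/5000 ≈ 0.841400

1 1 9773/10000
2 2 947/1000
3 3 9133/10000
4 4 4393/5000
5 5 4207/5000
f(1y,3y) = ((9773/10000)/(9133/10000) − 1)/(2) = 320/9133 ≈ 3.5038%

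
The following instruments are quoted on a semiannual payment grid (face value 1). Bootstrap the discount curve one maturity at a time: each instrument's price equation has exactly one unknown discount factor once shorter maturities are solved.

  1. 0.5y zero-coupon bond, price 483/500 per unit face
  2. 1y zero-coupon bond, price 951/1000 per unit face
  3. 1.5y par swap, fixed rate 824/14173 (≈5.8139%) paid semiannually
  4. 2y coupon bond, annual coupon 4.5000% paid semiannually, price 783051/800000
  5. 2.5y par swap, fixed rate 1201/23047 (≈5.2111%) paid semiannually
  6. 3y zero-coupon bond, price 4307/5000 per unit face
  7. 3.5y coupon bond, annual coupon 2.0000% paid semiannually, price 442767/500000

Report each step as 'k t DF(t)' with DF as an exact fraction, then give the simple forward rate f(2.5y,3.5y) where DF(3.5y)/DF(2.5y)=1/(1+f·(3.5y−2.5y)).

1 1/2 483/500
2 1 951/1000
3 3/2 1147/1250
4 2 8949/10000
5 5/2 8799/10000
6 3 4307/5000
7 7/2 4113/5000
f(2.5y,3.5y) = ((8799/10000)/(4113/5000) − 1)/(1) = 191/2742 ≈ 6.9657%

step 1 [0.5y] zero: DF = P = 483/500 ≈ 0.966000
step 2 [1y] zero: DF = P = 951/1000 ≈ 0.951000
step 3 [1.5y] swap r/2=412/14173: DF=(1 − 412/14173·(0.966000+0.951000))/(1+412/14173) = 1147/1250 ≈ 0.917600
step 4 [2y] bond c/2=9/400: DF=(783051/800000 − 9/400·(0.966000+0.951000+0.917600))/(1+9/400) = 8949/10000 ≈ 0.894900
step 5 [2.5y] swap r/2=1201/46094: DF=(1 − 1201/46094·(0.966000+0.951000+0.917600+0.894900))/(1+1201/46094) = 8799/10000 ≈ 0.879900
step 6 [3y] zero: DF = P = 4307/5000 ≈ 0.861400
step 7 [3.5y] bond c/2=1/100: DF=(442767/500000 − 1/100·(0.966000+0.951000+0.917600+0.894900+0.879900+0.861400))/(1+1/100) = 4113/5000 ≈ 0.822600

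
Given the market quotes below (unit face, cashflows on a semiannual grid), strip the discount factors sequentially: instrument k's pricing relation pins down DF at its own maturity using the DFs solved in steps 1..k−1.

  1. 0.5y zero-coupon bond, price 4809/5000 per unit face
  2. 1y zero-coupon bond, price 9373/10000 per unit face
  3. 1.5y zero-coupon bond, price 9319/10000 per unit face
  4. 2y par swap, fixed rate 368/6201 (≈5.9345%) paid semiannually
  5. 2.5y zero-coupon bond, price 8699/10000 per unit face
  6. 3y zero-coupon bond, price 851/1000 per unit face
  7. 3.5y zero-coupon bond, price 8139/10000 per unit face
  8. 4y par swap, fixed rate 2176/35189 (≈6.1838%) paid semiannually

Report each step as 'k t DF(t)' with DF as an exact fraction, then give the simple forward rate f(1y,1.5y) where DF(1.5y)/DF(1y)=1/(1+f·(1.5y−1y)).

1 1/2 4809/5000
2 1 9373/10000
3 3/2 9319/10000
4 2 556/625
5 5/2 8699/10000
6 3 851/1000
7 7/2 8139/10000
8 4 489/625
f(1y,1.5y) = ((9373/10000)/(9319/10000) − 1)/(1/2) = 108/9319 ≈ 1.1589%

step 1 [0.5y] zero: DF = P = 4809/5000 ≈ 0.961800
step 2 [1y] zero: DF = P = 9373/10000 ≈ 0.937300
step 3 [1.5y] zero: DF = P = 9319/10000 ≈ 0.931900
step 4 [2y] swap r/2=184/6201: DF=(1 − 184/6201·(0.961800+0.937300+0.931900))/(1+184/6201) = 556/625 ≈ 0.889600
step 5 [2.5y] zero: DF = P = 8699/10000 ≈ 0.869900
step 6 [3y] zero: DF = P = 851/1000 ≈ 0.851000
step 7 [3.5y] zero: DF = P = 8139/10000 ≈ 0.813900
step 8 [4y] swap r/2=1088/35189: DF=(1 − 1088/35189·(0.961800+0.937300+0.931900+0.889600+0.869900+0.851000+0.813900))/(1+1088/35189) = 489/625 ≈ 0.782400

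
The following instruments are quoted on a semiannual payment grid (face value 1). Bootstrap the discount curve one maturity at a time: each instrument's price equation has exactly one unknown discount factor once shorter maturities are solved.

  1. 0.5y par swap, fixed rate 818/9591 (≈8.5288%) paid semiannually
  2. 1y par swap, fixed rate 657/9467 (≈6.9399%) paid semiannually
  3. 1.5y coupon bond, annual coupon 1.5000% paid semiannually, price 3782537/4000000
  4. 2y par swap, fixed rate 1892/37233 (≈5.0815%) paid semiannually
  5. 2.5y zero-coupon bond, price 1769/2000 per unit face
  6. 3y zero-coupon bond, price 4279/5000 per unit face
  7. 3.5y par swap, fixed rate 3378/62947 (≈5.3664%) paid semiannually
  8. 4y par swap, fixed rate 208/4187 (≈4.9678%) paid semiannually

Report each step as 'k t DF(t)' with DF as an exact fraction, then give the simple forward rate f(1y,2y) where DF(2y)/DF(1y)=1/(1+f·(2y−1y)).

1 1/2 9591/10000
2 1 9343/10000
3 3/2 1849/2000
4 2 4527/5000
5 5/2 1769/2000
6 3 4279/5000
7 7/2 8311/10000
8 4 1029/1250
f(1y,2y) = ((9343/10000)/(4527/5000) − 1)/(1) = 289/9054 ≈ 3.1920%

step 1 [0.5y] swap r/2=409/9591: DF=(1 − 409/9591·(0))/(1+409/9591) = 9591/10000 ≈ 0.959100
step 2 [1y] swap r/2=657/18934: DF=(1 − 657/18934·(0.959100))/(1+657/18934) = 9343/10000 ≈ 0.934300
step 3 [1.5y] bond c/2=3/400: DF=(3782537/4000000 − 3/400·(0.959100+0.934300))/(1+3/400) = 1849/2000 ≈ 0.924500
step 4 [2y] swap r/2=946/37233: DF=(1 − 946/37233·(0.959100+0.934300+0.924500))/(1+946/37233) = 4527/5000 ≈ 0.905400
step 5 [2.5y] zero: DF = P = 1769/2000 ≈ 0.884500
step 6 [3y] zero: DF = P = 4279/5000 ≈ 0.855800
step 7 [3.5y] swap r/2=1689/62947: DF=(1 − 1689/62947·(0.959100+0.934300+0.924500+0.905400+0.884500+0.855800))/(1+1689/62947) = 8311/10000 ≈ 0.831100
step 8 [4y] swap r/2=104/4187: DF=(1 − 104/4187·(0.959100+0.934300+0.924500+0.905400+0.884500+0.855800+0.831100))/(1+104/4187) = 1029/1250 ≈ 0.823200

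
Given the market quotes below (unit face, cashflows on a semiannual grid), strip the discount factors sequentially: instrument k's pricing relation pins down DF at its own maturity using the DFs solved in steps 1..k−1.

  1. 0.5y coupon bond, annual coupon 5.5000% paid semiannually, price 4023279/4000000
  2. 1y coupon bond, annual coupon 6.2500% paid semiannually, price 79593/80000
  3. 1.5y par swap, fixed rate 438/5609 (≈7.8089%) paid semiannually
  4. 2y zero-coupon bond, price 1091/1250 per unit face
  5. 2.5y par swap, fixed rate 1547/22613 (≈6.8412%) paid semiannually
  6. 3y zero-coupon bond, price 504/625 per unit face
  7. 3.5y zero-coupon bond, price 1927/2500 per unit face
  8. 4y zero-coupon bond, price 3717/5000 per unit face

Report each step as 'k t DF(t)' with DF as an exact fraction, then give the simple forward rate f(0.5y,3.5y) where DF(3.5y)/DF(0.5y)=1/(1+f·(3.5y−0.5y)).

step 1 [0.5y] bond c/2=11/400: DF=(4023279/4000000 − 11/400·(0))/(1+11/400) = 9789/10000 ≈ 0.978900
step 2 [1y] bond c/2=1/32: DF=(79593/80000 − 1/32·(0.978900))/(1+1/32) = 9351/10000 ≈ 0.935100
step 3 [1.5y] swap r/2=219/5609: DF=(1 − 219/5609·(0.978900+0.935100))/(1+219/5609) = 1781/2000 ≈ 0.890500
step 4 [2y] zero: DF = P = 1091/1250 ≈ 0.872800
step 5 [2.5y] swap r/2=1547/45226: DF=(1 − 1547/45226·(0.978900+0.935100+0.890500+0.872800))/(1+1547/45226) = 8453/10000 ≈ 0.845300
step 6 [3y] zero: DF = P = 504/625 ≈ 0.806400
step 7 [3.5y] zero: DF = P = 1927/2500 ≈ 0.770800
step 8 [4y] zero: DF = P = 3717/5000 ≈ 0.743400

1 1/2 9789/10000
2 1 9351/10000
3 3/2 1781/2000
4 2 1091/1250
5 5/2 8453/10000
6 3 504/625
7 7/2 1927/2500
8 4 3717/5000
f(0.5y,3.5y) = ((9789/10000)/(1927/2500) − 1)/(3) = 2081/23124 ≈ 8.9993%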